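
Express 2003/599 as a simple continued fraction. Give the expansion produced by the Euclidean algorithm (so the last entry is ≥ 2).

2003 = 3×599 + 206
599 = 2×206 + 187
206 = 1×187 + 19
187 = 9×19 + 16
19 = 1×16 + 3
16 = 5×3 + 1
3 = 3×1 + 0  (stop)
So 2003/599 = [3; 2, 1, 9, 1, 5, 3].

[3; 2, 1, 9, 1, 5, 3]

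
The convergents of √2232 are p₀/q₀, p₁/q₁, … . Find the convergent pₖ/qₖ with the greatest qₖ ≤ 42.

1937/41

√2232 = [47; 4, 10, 4, 94, …] (period length 4).
Convergents:
  p_0/q_0 = 47/1
  p_1/q_1 = 189/4
  p_2/q_2 = 1937/41
  p_3/q_3 = 7937/168
q_2 = 41 ≤ 42 < 168 = q_3, so the answer is 1937/41.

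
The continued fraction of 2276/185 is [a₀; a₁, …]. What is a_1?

3

2276 = 12·185 + 56   →  a_0 = 12
185 = 3·56 + 17   →  a_1 = 3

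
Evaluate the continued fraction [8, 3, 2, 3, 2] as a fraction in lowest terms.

Fold from the inside: start with 2/1.
  3 + 1/2 = 7/2
  2 + 2/7 = 16/7
  3 + 7/16 = 55/16
  8 + 16/55 = 456/55

456/55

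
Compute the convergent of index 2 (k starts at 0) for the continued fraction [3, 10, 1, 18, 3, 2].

34/11

Using pₖ = aₖpₖ₋₁ + pₖ₋₂, qₖ = aₖqₖ₋₁ + qₖ₋₂ (with p₋₁=1, p₋₂=0, q₋₁=0, q₋₂=1):
  k=0: a=3, p=3, q=1
  k=1: a=10, p=31, q=10
  k=2: a=1, p=34, q=11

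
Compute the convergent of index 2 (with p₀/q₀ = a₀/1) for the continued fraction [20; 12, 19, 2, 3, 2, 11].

4599/229

Using pₖ = aₖpₖ₋₁ + pₖ₋₂, qₖ = aₖqₖ₋₁ + qₖ₋₂ (with p₋₁=1, p₋₂=0, q₋₁=0, q₋₂=1):
  k=0: a=20, p=20, q=1
  k=1: a=12, p=241, q=12
  k=2: a=19, p=4599, q=229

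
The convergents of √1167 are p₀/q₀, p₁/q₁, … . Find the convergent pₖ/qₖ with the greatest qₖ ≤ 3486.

√1167 = [34; 6, 5, 11, 5, 6, 68, …] (period length 6).
Convergents:
  p_0/q_0 = 34/1
  p_1/q_1 = 205/6
  p_2/q_2 = 1059/31
  p_3/q_3 = 11854/347
  p_4/q_4 = 60329/1766
  p_5/q_5 = 373828/10943
q_4 = 1766 ≤ 3486 < 10943 = q_5, so the answer is 60329/1766.

60329/1766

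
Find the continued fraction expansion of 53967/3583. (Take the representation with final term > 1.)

[15; 16, 7, 6, 5]

53967 = 15×3583 + 222
3583 = 16×222 + 31
222 = 7×31 + 5
31 = 6×5 + 1
5 = 5×1 + 0  (stop)
So 53967/3583 = [15; 16, 7, 6, 5].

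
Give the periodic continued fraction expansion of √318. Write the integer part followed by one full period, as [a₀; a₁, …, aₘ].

[17; 1, 4, 1, 34]

a₀ = ⌊√318⌋ = 17.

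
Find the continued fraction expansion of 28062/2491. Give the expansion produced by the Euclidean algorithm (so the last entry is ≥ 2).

28062 = 11×2491 + 661
2491 = 3×661 + 508
661 = 1×508 + 153
508 = 3×153 + 49
153 = 3×49 + 6
49 = 8×6 + 1
6 = 6×1 + 0  (stop)
So 28062/2491 = [11; 3, 1, 3, 3, 8, 6].

[11; 3, 1, 3, 3, 8, 6]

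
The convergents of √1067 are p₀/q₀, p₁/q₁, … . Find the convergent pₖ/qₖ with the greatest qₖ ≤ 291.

√1067 = [32; 1, 1, 1, 64, …] (period length 4).
Convergents:
  p_0/q_0 = 32/1
  p_1/q_1 = 33/1
  p_2/q_2 = 65/2
  p_3/q_3 = 98/3
  p_4/q_4 = 6337/194
  p_5/q_5 = 6435/197
  p_6/q_6 = 12772/391
q_5 = 197 ≤ 291 < 391 = q_6, so the answer is 6435/197.

6435/197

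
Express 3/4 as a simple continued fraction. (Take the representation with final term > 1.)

3 = 0×4 + 3
4 = 1×3 + 1
3 = 3×1 + 0  (stop)
So 3/4 = [0; 1, 3].

[0; 1, 3]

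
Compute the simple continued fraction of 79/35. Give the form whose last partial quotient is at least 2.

79 = 2×35 + 9
35 = 3×9 + 8
9 = 1×8 + 1
8 = 8×1 + 0  (stop)
So 79/35 = [2; 3, 1, 8].

[2; 3, 1, 8]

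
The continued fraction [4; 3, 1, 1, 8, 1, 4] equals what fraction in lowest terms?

Fold from the inside: start with 4/1.
  1 + 1/4 = 5/4
  8 + 4/5 = 44/5
  1 + 5/44 = 49/44
  1 + 44/49 = 93/49
  3 + 49/93 = 328/93
  4 + 93/328 = 1405/328

1405/328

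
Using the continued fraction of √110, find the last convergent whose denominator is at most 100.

√110 = [10; 2, 20, …] (period length 2).
Convergents:
  p_0/q_0 = 10/1
  p_1/q_1 = 21/2
  p_2/q_2 = 430/41
  p_3/q_3 = 881/84
  p_4/q_4 = 18050/1721
q_3 = 84 ≤ 100 < 1721 = q_4, so the answer is 881/84.

881/84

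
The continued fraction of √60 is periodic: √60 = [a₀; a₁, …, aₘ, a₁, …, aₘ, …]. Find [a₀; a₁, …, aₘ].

a₀ = ⌊√60⌋ = 7.
With m₀=0, d₀=1 and mₖ₊₁ = dₖaₖ − mₖ, dₖ₊₁ = (n − mₖ₊₁²)/dₖ, aₖ₊₁ = ⌊(a₀+mₖ₊₁)/dₖ₊₁⌋:
  k=1: m=7, d=11, a=1
  k=2: m=4, d=4, a=2
  k=3: m=4, d=11, a=1
  k=4: m=7, d=1, a=14
d=1 and a=2a₀=14 at k=4, so the next step gives (m, d) = (7, 11) again — its k=1 value — and the period has length 4.

[7; 1, 2, 1, 14]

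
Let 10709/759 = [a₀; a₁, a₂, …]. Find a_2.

10709 = 14·759 + 83   →  a_0 = 14
759 = 9·83 + 12   →  a_1 = 9
83 = 6·12 + 11   →  a_2 = 6

6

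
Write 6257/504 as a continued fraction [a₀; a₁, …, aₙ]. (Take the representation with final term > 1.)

[12; 2, 2, 2, 3, 12]

6257 = 12·504 + 209
504 = 2·209 + 86
209 = 2·86 + 37
86 = 2·37 + 12
37 = 3·12 + 1
12 = 12·1 + 0  (stop)
So 6257/504 = [12; 2, 2, 2, 3, 12].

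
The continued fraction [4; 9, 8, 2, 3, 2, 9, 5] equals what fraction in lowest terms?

243769/59316

Using pₖ = aₖpₖ₋₁ + pₖ₋₂ and qₖ = aₖqₖ₋₁ + qₖ₋₂:
  k=0: a=4, p=4, q=1
  k=1: a=9, p=37, q=9
  k=2: a=8, p=300, q=73
  k=3: a=2, p=637, q=155
  k=4: a=3, p=2211, q=538
  k=5: a=2, p=5059, q=1231
  k=6: a=9, p=47742, q=11617
  k=7: a=5, p=243769, q=59316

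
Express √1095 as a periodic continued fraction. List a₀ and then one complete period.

a₀ = ⌊√1095⌋ = 33.
With m₀=0, d₀=1 and mₖ₊₁ = dₖaₖ − mₖ, dₖ₊₁ = (n − mₖ₊₁²)/dₖ, aₖ₊₁ = ⌊(a₀+mₖ₊₁)/dₖ₊₁⌋:
  k=1: m=33, d=6, a=11
  k=2: m=33, d=1, a=66
d=1 and a=2a₀=66 at k=2, so the next step gives (m, d) = (33, 6) again — its k=1 value — and the period has length 2.

[33; 11, 66]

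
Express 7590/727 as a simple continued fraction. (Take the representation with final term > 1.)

[10; 2, 3, 1, 2, 9, 3]

7590 = 10·727 + 320
727 = 2·320 + 87
320 = 3·87 + 59
87 = 1·59 + 28
59 = 2·28 + 3
28 = 9·3 + 1
3 = 3·1 + 0  (stop)
So 7590/727 = [10; 2, 3, 1, 2, 9, 3].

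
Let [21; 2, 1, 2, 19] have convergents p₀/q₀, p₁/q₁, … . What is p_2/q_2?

64/3

Using pₖ = aₖpₖ₋₁ + pₖ₋₂, qₖ = aₖqₖ₋₁ + qₖ₋₂ (with p₋₁=1, p₋₂=0, q₋₁=0, q₋₂=1):
  k=0: a=21, p=21, q=1
  k=1: a=2, p=43, q=2
  k=2: a=1, p=64, q=3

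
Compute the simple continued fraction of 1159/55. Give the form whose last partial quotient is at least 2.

[21; 13, 1, 3]

1159 = 21*55 + 4
55 = 13*4 + 3
4 = 1*3 + 1
3 = 3*1 + 0  (stop)
So 1159/55 = [21; 13, 1, 3].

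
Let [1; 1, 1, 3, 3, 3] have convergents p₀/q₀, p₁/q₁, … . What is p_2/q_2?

3/2

Using pₖ = aₖpₖ₋₁ + pₖ₋₂, qₖ = aₖqₖ₋₁ + qₖ₋₂ (with p₋₁=1, p₋₂=0, q₋₁=0, q₋₂=1):
  k=0: a=1, p=1, q=1
  k=1: a=1, p=2, q=1
  k=2: a=1, p=3, q=2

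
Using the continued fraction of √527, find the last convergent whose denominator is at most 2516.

√527 = [22; 1, 21, 1, 44, …] (period length 4).
Convergents:
  p_0/q_0 = 22/1
  p_1/q_1 = 23/1
  p_2/q_2 = 505/22
  p_3/q_3 = 528/23
  p_4/q_4 = 23737/1034
  p_5/q_5 = 24265/1057
  p_6/q_6 = 533302/23231
q_5 = 1057 ≤ 2516 < 23231 = q_6, so the answer is 24265/1057.

24265/1057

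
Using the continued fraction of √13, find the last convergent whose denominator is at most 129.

√13 = [3; 1, 1, 1, 1, 6, …] (period length 5).
Convergents:
  p_0/q_0 = 3/1
  p_1/q_1 = 4/1
  p_2/q_2 = 7/2
  p_3/q_3 = 11/3
  p_4/q_4 = 18/5
  p_5/q_5 = 119/33
  p_6/q_6 = 137/38
  p_7/q_7 = 256/71
  p_8/q_8 = 393/109
  p_9/q_9 = 649/180
q_8 = 109 ≤ 129 < 180 = q_9, so the answer is 393/109.

393/109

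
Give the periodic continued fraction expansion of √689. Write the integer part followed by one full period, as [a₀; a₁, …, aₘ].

a₀ = ⌊√689⌋ = 26.
With m₀=0, d₀=1 and mₖ₊₁ = dₖaₖ − mₖ, dₖ₊₁ = (n − mₖ₊₁²)/dₖ, aₖ₊₁ = ⌊(a₀+mₖ₊₁)/dₖ₊₁⌋:
  k=1: m=26, d=13, a=4
  k=2: m=26, d=1, a=52
d=1 and a=2a₀=52 at k=2, so the next step gives (m, d) = (26, 13) again — its k=1 value — and the period has length 2.

[26; 4, 52]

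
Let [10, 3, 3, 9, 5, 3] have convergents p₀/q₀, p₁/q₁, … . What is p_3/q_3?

958/93

Using pₖ = aₖpₖ₋₁ + pₖ₋₂, qₖ = aₖqₖ₋₁ + qₖ₋₂ (with p₋₁=1, p₋₂=0, q₋₁=0, q₋₂=1):
  k=0: a=10, p=10, q=1
  k=1: a=3, p=31, q=3
  k=2: a=3, p=103, q=10
  k=3: a=9, p=958, q=93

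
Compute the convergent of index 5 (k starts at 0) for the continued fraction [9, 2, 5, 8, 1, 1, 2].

1806/191

Using pₖ = aₖpₖ₋₁ + pₖ₋₂, qₖ = aₖqₖ₋₁ + qₖ₋₂ (with p₋₁=1, p₋₂=0, q₋₁=0, q₋₂=1):
  k=0: a=9, p=9, q=1
  k=1: a=2, p=19, q=2
  k=2: a=5, p=104, q=11
  k=3: a=8, p=851, q=90
  k=4: a=1, p=955, q=101
  k=5: a=1, p=1806, q=191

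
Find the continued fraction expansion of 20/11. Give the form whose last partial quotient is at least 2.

20 = 1*11 + 9
11 = 1*9 + 2
9 = 4*2 + 1
2 = 2*1 + 0  (stop)
So 20/11 = [1; 1, 4, 2].

[1; 1, 4, 2]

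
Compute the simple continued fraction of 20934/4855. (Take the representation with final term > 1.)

20934 = 4×4855 + 1514
4855 = 3×1514 + 313
1514 = 4×313 + 262
313 = 1×262 + 51
262 = 5×51 + 7
51 = 7×7 + 2
7 = 3×2 + 1
2 = 2×1 + 0  (stop)
So 20934/4855 = [4; 3, 4, 1, 5, 7, 3, 2].

[4; 3, 4, 1, 5, 7, 3, 2]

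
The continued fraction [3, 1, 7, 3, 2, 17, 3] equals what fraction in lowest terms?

Fold from the inside: start with 3/1.
  17 + 1/3 = 52/3
  2 + 3/52 = 107/52
  3 + 52/107 = 373/107
  7 + 107/373 = 2718/373
  1 + 373/2718 = 3091/2718
  3 + 2718/3091 = 11991/3091

11991/3091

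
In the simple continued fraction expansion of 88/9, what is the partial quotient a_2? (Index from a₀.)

3

88 = 9·9 + 7   →  a_0 = 9
9 = 1·7 + 2   →  a_1 = 1
7 = 3·2 + 1   →  a_2 = 3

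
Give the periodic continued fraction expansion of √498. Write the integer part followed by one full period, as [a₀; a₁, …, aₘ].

[22; 3, 6, 22, 6, 3, 44]

a₀ = ⌊√498⌋ = 22.
With m₀=0, d₀=1 and mₖ₊₁ = dₖaₖ − mₖ, dₖ₊₁ = (n − mₖ₊₁²)/dₖ, aₖ₊₁ = ⌊(a₀+mₖ₊₁)/dₖ₊₁⌋:
  k=1: m=22, d=14, a=3
  k=2: m=20, d=7, a=6
  k=3: m=22, d=2, a=22
  k=4: m=22, d=7, a=6
  k=5: m=20, d=14, a=3
  k=6: m=22, d=1, a=44
d=1 and a=2a₀=44 at k=6, so the next step gives (m, d) = (22, 14) again — its k=1 value — and the period has length 6.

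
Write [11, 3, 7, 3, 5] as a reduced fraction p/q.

4154/367

Using pₖ = aₖpₖ₋₁ + pₖ₋₂ and qₖ = aₖqₖ₋₁ + qₖ₋₂:
  k=0: a=11, p=11, q=1
  k=1: a=3, p=34, q=3
  k=2: a=7, p=249, q=22
  k=3: a=3, p=781, q=69
  k=4: a=5, p=4154, q=367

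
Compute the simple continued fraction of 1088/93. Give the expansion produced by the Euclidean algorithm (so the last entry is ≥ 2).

[11; 1, 2, 3, 9]

1088 = 11*93 + 65
93 = 1*65 + 28
65 = 2*28 + 9
28 = 3*9 + 1
9 = 9*1 + 0  (stop)
So 1088/93 = [11; 1, 2, 3, 9].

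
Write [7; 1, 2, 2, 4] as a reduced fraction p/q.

239/31

Using pₖ = aₖpₖ₋₁ + pₖ₋₂ and qₖ = aₖqₖ₋₁ + qₖ₋₂:
  k=0: a=7, p=7, q=1
  k=1: a=1, p=8, q=1
  k=2: a=2, p=23, q=3
  k=3: a=2, p=54, q=7
  k=4: a=4, p=239, q=31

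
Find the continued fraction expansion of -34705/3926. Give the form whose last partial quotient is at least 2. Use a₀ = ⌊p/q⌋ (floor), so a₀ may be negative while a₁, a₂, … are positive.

-34705 = -9·3926 + 629
3926 = 6·629 + 152
629 = 4·152 + 21
152 = 7·21 + 5
21 = 4·5 + 1
5 = 5·1 + 0  (stop)
So -34705/3926 = [-9; 6, 4, 7, 4, 5].

[-9; 6, 4, 7, 4, 5]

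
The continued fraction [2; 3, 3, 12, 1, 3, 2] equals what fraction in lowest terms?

2708/1177

Using pₖ = aₖpₖ₋₁ + pₖ₋₂ and qₖ = aₖqₖ₋₁ + qₖ₋₂:
  k=0: a=2, p=2, q=1
  k=1: a=3, p=7, q=3
  k=2: a=3, p=23, q=10
  k=3: a=12, p=283, q=123
  k=4: a=1, p=306, q=133
  k=5: a=3, p=1201, q=522
  k=6: a=2, p=2708, q=1177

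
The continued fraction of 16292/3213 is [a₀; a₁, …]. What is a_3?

2

16292 = 5·3213 + 227   →  a_0 = 5
3213 = 14·227 + 35   →  a_1 = 14
227 = 6·35 + 17   →  a_2 = 6
35 = 2·17 + 1   →  a_3 = 2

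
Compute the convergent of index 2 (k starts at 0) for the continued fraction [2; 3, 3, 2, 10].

Using pₖ = aₖpₖ₋₁ + pₖ₋₂, qₖ = aₖqₖ₋₁ + qₖ₋₂ (with p₋₁=1, p₋₂=0, q₋₁=0, q₋₂=1):
  k=0: a=2, p=2, q=1
  k=1: a=3, p=7, q=3
  k=2: a=3, p=23, q=10

23/10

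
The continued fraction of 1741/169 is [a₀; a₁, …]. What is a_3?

5

1741 = 10·169 + 51   →  a_0 = 10
169 = 3·51 + 16   →  a_1 = 3
51 = 3·16 + 3   →  a_2 = 3
16 = 5·3 + 1   →  a_3 = 5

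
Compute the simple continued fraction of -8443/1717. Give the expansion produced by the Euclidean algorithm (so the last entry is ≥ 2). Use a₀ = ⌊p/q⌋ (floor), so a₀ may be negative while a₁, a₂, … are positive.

-8443 = -5×1717 + 142
1717 = 12×142 + 13
142 = 10×13 + 12
13 = 1×12 + 1
12 = 12×1 + 0  (stop)
So -8443/1717 = [-5; 12, 10, 1, 12].

[-5; 12, 10, 1, 12]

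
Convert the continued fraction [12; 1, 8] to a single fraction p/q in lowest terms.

116/9

Using pₖ = aₖpₖ₋₁ + pₖ₋₂ and qₖ = aₖqₖ₋₁ + qₖ₋₂:
  k=0: a=12, p=12, q=1
  k=1: a=1, p=13, q=1
  k=2: a=8, p=116, q=9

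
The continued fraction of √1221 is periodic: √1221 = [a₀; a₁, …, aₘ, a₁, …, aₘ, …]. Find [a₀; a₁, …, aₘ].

a₀ = ⌊√1221⌋ = 34.
With m₀=0, d₀=1 and mₖ₊₁ = dₖaₖ − mₖ, dₖ₊₁ = (n − mₖ₊₁²)/dₖ, aₖ₊₁ = ⌊(a₀+mₖ₊₁)/dₖ₊₁⌋:
  k=1: m=34, d=65, a=1
  k=2: m=31, d=4, a=16
  k=3: m=33, d=33, a=2
  k=4: m=33, d=4, a=16
  k=5: m=31, d=65, a=1
  k=6: m=34, d=1, a=68
d=1 and a=2a₀=68 at k=6, so the next step gives (m, d) = (34, 65) again — its k=1 value — and the period has length 6.

[34; 1, 16, 2, 16, 1, 68]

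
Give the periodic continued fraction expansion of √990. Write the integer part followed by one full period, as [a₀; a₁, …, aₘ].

a₀ = ⌊√990⌋ = 31.
With m₀=0, d₀=1 and mₖ₊₁ = dₖaₖ − mₖ, dₖ₊₁ = (n − mₖ₊₁²)/dₖ, aₖ₊₁ = ⌊(a₀+mₖ₊₁)/dₖ₊₁⌋:
  k=1: m=31, d=29, a=2
  k=2: m=27, d=9, a=6
  k=3: m=27, d=29, a=2
  k=4: m=31, d=1, a=62
d=1 and a=2a₀=62 at k=4, so the next step gives (m, d) = (31, 29) again — its k=1 value — and the period has length 4.

[31; 2, 6, 2, 62]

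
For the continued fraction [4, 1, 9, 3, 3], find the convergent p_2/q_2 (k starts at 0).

Using pₖ = aₖpₖ₋₁ + pₖ₋₂, qₖ = aₖqₖ₋₁ + qₖ₋₂ (with p₋₁=1, p₋₂=0, q₋₁=0, q₋₂=1):
  k=0: a=4, p=4, q=1
  k=1: a=1, p=5, q=1
  k=2: a=9, p=49, q=10

49/10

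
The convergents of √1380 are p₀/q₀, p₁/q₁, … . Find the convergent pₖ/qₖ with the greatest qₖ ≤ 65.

√1380 = [37; 6, 1, 2, 1, 6, 74, …] (period length 6).
Convergents:
  p_0/q_0 = 37/1
  p_1/q_1 = 223/6
  p_2/q_2 = 260/7
  p_3/q_3 = 743/20
  p_4/q_4 = 1003/27
  p_5/q_5 = 6761/182
q_4 = 27 ≤ 65 < 182 = q_5, so the answer is 1003/27.

1003/27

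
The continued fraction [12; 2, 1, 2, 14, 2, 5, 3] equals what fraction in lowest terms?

Using pₖ = aₖpₖ₋₁ + pₖ₋₂ and qₖ = aₖqₖ₋₁ + qₖ₋₂:
  k=0: a=12, p=12, q=1
  k=1: a=2, p=25, q=2
  k=2: a=1, p=37, q=3
  k=3: a=2, p=99, q=8
  k=4: a=14, p=1423, q=115
  k=5: a=2, p=2945, q=238
  k=6: a=5, p=16148, q=1305
  k=7: a=3, p=51389, q=4153

51389/4153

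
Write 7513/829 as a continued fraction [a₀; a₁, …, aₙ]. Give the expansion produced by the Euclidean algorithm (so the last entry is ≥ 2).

[9; 15, 1, 16, 3]

7513 = 9*829 + 52
829 = 15*52 + 49
52 = 1*49 + 3
49 = 16*3 + 1
3 = 3*1 + 0  (stop)
So 7513/829 = [9; 15, 1, 16, 3].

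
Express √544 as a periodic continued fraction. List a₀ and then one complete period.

[23; 3, 11, 3, 46]

a₀ = ⌊√544⌋ = 23.
With m₀=0, d₀=1 and mₖ₊₁ = dₖaₖ − mₖ, dₖ₊₁ = (n − mₖ₊₁²)/dₖ, aₖ₊₁ = ⌊(a₀+mₖ₊₁)/dₖ₊₁⌋:
  k=1: m=23, d=15, a=3
  k=2: m=22, d=4, a=11
  k=3: m=22, d=15, a=3
  k=4: m=23, d=1, a=46
d=1 and a=2a₀=46 at k=4, so the next step gives (m, d) = (23, 15) again — its k=1 value — and the period has length 4.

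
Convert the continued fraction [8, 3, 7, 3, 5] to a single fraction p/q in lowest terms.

Fold from the inside: start with 5/1.
  3 + 1/5 = 16/5
  7 + 5/16 = 117/16
  3 + 16/117 = 367/117
  8 + 117/367 = 3053/367

3053/367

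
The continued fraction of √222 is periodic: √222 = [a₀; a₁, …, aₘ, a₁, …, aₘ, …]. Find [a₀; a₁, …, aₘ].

a₀ = ⌊√222⌋ = 14.
With m₀=0, d₀=1 and mₖ₊₁ = dₖaₖ − mₖ, dₖ₊₁ = (n − mₖ₊₁²)/dₖ, aₖ₊₁ = ⌊(a₀+mₖ₊₁)/dₖ₊₁⌋:
  k=1: m=14, d=26, a=1
  k=2: m=12, d=3, a=8
  k=3: m=12, d=26, a=1
  k=4: m=14, d=1, a=28
d=1 and a=2a₀=28 at k=4, so the next step gives (m, d) = (14, 26) again — its k=1 value — and the period has length 4.

[14; 1, 8, 1, 28]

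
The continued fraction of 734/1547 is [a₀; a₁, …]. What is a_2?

734 = 0·1547 + 734   →  a_0 = 0
1547 = 2·734 + 79   →  a_1 = 2
734 = 9·79 + 23   →  a_2 = 9

9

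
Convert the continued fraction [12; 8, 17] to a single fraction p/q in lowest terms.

Using pₖ = aₖpₖ₋₁ + pₖ₋₂ and qₖ = aₖqₖ₋₁ + qₖ₋₂:
  k=0: a=12, p=12, q=1
  k=1: a=8, p=97, q=8
  k=2: a=17, p=1661, q=137

1661/137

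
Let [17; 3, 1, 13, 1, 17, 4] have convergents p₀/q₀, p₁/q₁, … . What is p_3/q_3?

Using pₖ = aₖpₖ₋₁ + pₖ₋₂, qₖ = aₖqₖ₋₁ + qₖ₋₂ (with p₋₁=1, p₋₂=0, q₋₁=0, q₋₂=1):
  k=0: a=17, p=17, q=1
  k=1: a=3, p=52, q=3
  k=2: a=1, p=69, q=4
  k=3: a=13, p=949, q=55

949/55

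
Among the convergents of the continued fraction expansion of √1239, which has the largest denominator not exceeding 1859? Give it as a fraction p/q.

61951/1760

√1239 = [35; 5, 70, …] (period length 2).
Convergents:
  p_0/q_0 = 35/1
  p_1/q_1 = 176/5
  p_2/q_2 = 12355/351
  p_3/q_3 = 61951/1760
  p_4/q_4 = 4348925/123551
q_3 = 1760 ≤ 1859 < 123551 = q_4, so the answer is 61951/1760.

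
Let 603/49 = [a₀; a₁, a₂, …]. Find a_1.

3

603 = 12·49 + 15   →  a_0 = 12
49 = 3·15 + 4   →  a_1 = 3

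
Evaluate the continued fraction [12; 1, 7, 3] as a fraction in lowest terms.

Using pₖ = aₖpₖ₋₁ + pₖ₋₂ and qₖ = aₖqₖ₋₁ + qₖ₋₂:
  k=0: a=12, p=12, q=1
  k=1: a=1, p=13, q=1
  k=2: a=7, p=103, q=8
  k=3: a=3, p=322, q=25

322/25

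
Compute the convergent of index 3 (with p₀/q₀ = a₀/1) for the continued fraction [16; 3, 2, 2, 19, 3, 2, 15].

Using pₖ = aₖpₖ₋₁ + pₖ₋₂, qₖ = aₖqₖ₋₁ + qₖ₋₂ (with p₋₁=1, p₋₂=0, q₋₁=0, q₋₂=1):
  k=0: a=16, p=16, q=1
  k=1: a=3, p=49, q=3
  k=2: a=2, p=114, q=7
  k=3: a=2, p=277, q=17

277/17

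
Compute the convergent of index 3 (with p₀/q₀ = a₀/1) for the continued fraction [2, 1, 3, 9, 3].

102/37

Using pₖ = aₖpₖ₋₁ + pₖ₋₂, qₖ = aₖqₖ₋₁ + qₖ₋₂ (with p₋₁=1, p₋₂=0, q₋₁=0, q₋₂=1):
  k=0: a=2, p=2, q=1
  k=1: a=1, p=3, q=1
  k=2: a=3, p=11, q=4
  k=3: a=9, p=102, q=37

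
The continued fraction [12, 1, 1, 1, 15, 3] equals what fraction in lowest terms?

1823/144

Using pₖ = aₖpₖ₋₁ + pₖ₋₂ and qₖ = aₖqₖ₋₁ + qₖ₋₂:
  k=0: a=12, p=12, q=1
  k=1: a=1, p=13, q=1
  k=2: a=1, p=25, q=2
  k=3: a=1, p=38, q=3
  k=4: a=15, p=595, q=47
  k=5: a=3, p=1823, q=144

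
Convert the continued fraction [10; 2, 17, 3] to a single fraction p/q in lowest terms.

Fold from the inside: start with 3/1.
  17 + 1/3 = 52/3
  2 + 3/52 = 107/52
  10 + 52/107 = 1122/107

1122/107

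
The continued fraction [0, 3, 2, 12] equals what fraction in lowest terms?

25/87

Using pₖ = aₖpₖ₋₁ + pₖ₋₂ and qₖ = aₖqₖ₋₁ + qₖ₋₂:
  k=0: a=0, p=0, q=1
  k=1: a=3, p=1, q=3
  k=2: a=2, p=2, q=7
  k=3: a=12, p=25, q=87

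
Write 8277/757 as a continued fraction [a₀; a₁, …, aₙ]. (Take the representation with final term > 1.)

[10; 1, 14, 7, 7]

8277 = 10×757 + 707
757 = 1×707 + 50
707 = 14×50 + 7
50 = 7×7 + 1
7 = 7×1 + 0  (stop)
So 8277/757 = [10; 1, 14, 7, 7].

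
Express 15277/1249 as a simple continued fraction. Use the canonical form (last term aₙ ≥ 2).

15277 = 12*1249 + 289
1249 = 4*289 + 93
289 = 3*93 + 10
93 = 9*10 + 3
10 = 3*3 + 1
3 = 3*1 + 0  (stop)
So 15277/1249 = [12; 4, 3, 9, 3, 3].

[12; 4, 3, 9, 3, 3]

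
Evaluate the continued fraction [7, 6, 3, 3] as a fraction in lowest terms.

451/63

Using pₖ = aₖpₖ₋₁ + pₖ₋₂ and qₖ = aₖqₖ₋₁ + qₖ₋₂:
  k=0: a=7, p=7, q=1
  k=1: a=6, p=43, q=6
  k=2: a=3, p=136, q=19
  k=3: a=3, p=451, q=63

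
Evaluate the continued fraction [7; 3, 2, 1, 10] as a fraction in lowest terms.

Using pₖ = aₖpₖ₋₁ + pₖ₋₂ and qₖ = aₖqₖ₋₁ + qₖ₋₂:
  k=0: a=7, p=7, q=1
  k=1: a=3, p=22, q=3
  k=2: a=2, p=51, q=7
  k=3: a=1, p=73, q=10
  k=4: a=10, p=781, q=107

781/107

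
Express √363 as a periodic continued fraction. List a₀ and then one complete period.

[19; 19, 38]

a₀ = ⌊√363⌋ = 19.
With m₀=0, d₀=1 and mₖ₊₁ = dₖaₖ − mₖ, dₖ₊₁ = (n − mₖ₊₁²)/dₖ, aₖ₊₁ = ⌊(a₀+mₖ₊₁)/dₖ₊₁⌋:
  k=1: m=19, d=2, a=19
  k=2: m=19, d=1, a=38
d=1 and a=2a₀=38 at k=2, so the next step gives (m, d) = (19, 2) again — its k=1 value — and the period has length 2.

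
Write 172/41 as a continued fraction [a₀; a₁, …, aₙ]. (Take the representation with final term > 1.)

172 = 4*41 + 8
41 = 5*8 + 1
8 = 8*1 + 0  (stop)
So 172/41 = [4; 5, 8].

[4; 5, 8]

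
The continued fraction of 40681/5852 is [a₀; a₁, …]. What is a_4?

2

40681 = 6·5852 + 5569   →  a_0 = 6
5852 = 1·5569 + 283   →  a_1 = 1
5569 = 19·283 + 192   →  a_2 = 19
283 = 1·192 + 91   →  a_3 = 1
192 = 2·91 + 10   →  a_4 = 2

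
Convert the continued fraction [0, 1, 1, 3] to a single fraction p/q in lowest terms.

4/7

Fold from the inside: start with 3/1.
  1 + 1/3 = 4/3
  1 + 3/4 = 7/4
  0 + 4/7 = 4/7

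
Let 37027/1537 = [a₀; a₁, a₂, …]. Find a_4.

37027 = 24·1537 + 139   →  a_0 = 24
1537 = 11·139 + 8   →  a_1 = 11
139 = 17·8 + 3   →  a_2 = 17
8 = 2·3 + 2   →  a_3 = 2
3 = 1·2 + 1   →  a_4 = 1

1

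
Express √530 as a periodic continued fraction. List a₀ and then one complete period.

[23; 46]

a₀ = ⌊√530⌋ = 23.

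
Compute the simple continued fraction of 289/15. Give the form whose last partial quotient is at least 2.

[19; 3, 1, 3]

289 = 19·15 + 4
15 = 3·4 + 3
4 = 1·3 + 1
3 = 3·1 + 0  (stop)
So 289/15 = [19; 3, 1, 3].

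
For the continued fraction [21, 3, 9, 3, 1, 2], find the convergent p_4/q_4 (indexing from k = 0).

Using pₖ = aₖpₖ₋₁ + pₖ₋₂, qₖ = aₖqₖ₋₁ + qₖ₋₂ (with p₋₁=1, p₋₂=0, q₋₁=0, q₋₂=1):
  k=0: a=21, p=21, q=1
  k=1: a=3, p=64, q=3
  k=2: a=9, p=597, q=28
  k=3: a=3, p=1855, q=87
  k=4: a=1, p=2452, q=115

2452/115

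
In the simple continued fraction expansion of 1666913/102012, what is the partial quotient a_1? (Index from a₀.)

1666913 = 16·102012 + 34721   →  a_0 = 16
102012 = 2·34721 + 32570   →  a_1 = 2

2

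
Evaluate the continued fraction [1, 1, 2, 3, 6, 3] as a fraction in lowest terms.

338/199

Fold from the inside: start with 3/1.
  6 + 1/3 = 19/3
  3 + 3/19 = 60/19
  2 + 19/60 = 139/60
  1 + 60/139 = 199/139
  1 + 139/199 = 338/199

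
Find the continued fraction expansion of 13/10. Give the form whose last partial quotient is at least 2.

13 = 1·10 + 3
10 = 3·3 + 1
3 = 3·1 + 0  (stop)
So 13/10 = [1; 3, 3].

[1; 3, 3]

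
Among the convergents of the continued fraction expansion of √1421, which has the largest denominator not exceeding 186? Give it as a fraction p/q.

√1421 = [37; 1, 2, 3, 2, 3, 2, 1, 74, …] (period length 8).
Convergents:
  p_0/q_0 = 37/1
  p_1/q_1 = 38/1
  p_2/q_2 = 113/3
  p_3/q_3 = 377/10
  p_4/q_4 = 867/23
  p_5/q_5 = 2978/79
  p_6/q_6 = 6823/181
  p_7/q_7 = 9801/260
q_6 = 181 ≤ 186 < 260 = q_7, so the answer is 6823/181.

6823/181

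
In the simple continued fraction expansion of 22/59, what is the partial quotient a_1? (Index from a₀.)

22 = 0·59 + 22   →  a_0 = 0
59 = 2·22 + 15   →  a_1 = 2

2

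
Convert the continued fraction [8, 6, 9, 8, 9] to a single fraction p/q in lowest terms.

33218/4069

Using pₖ = aₖpₖ₋₁ + pₖ₋₂ and qₖ = aₖqₖ₋₁ + qₖ₋₂:
  k=0: a=8, p=8, q=1
  k=1: a=6, p=49, q=6
  k=2: a=9, p=449, q=55
  k=3: a=8, p=3641, q=446
  k=4: a=9, p=33218, q=4069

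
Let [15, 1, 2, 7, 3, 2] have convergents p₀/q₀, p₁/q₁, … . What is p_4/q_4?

Using pₖ = aₖpₖ₋₁ + pₖ₋₂, qₖ = aₖqₖ₋₁ + qₖ₋₂ (with p₋₁=1, p₋₂=0, q₋₁=0, q₋₂=1):
  k=0: a=15, p=15, q=1
  k=1: a=1, p=16, q=1
  k=2: a=2, p=47, q=3
  k=3: a=7, p=345, q=22
  k=4: a=3, p=1082, q=69

1082/69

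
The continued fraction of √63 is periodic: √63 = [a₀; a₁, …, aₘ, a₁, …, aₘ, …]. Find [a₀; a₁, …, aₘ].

a₀ = ⌊√63⌋ = 7.
With m₀=0, d₀=1 and mₖ₊₁ = dₖaₖ − mₖ, dₖ₊₁ = (n − mₖ₊₁²)/dₖ, aₖ₊₁ = ⌊(a₀+mₖ₊₁)/dₖ₊₁⌋:
  k=1: m=7, d=14, a=1
  k=2: m=7, d=1, a=14
d=1 and a=2a₀=14 at k=2, so the next step gives (m, d) = (7, 14) again — its k=1 value — and the period has length 2.

[7; 1, 14]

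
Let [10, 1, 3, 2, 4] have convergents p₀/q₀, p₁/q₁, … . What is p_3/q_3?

Using pₖ = aₖpₖ₋₁ + pₖ₋₂, qₖ = aₖqₖ₋₁ + qₖ₋₂ (with p₋₁=1, p₋₂=0, q₋₁=0, q₋₂=1):
  k=0: a=10, p=10, q=1
  k=1: a=1, p=11, q=1
  k=2: a=3, p=43, q=4
  k=3: a=2, p=97, q=9

97/9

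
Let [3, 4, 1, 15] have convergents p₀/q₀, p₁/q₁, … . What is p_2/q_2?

Using pₖ = aₖpₖ₋₁ + pₖ₋₂, qₖ = aₖqₖ₋₁ + qₖ₋₂ (with p₋₁=1, p₋₂=0, q₋₁=0, q₋₂=1):
  k=0: a=3, p=3, q=1
  k=1: a=4, p=13, q=4
  k=2: a=1, p=16, q=5

16/5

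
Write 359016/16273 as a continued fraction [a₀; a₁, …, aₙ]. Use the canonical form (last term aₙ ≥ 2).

359016 = 22·16273 + 1010
16273 = 16·1010 + 113
1010 = 8·113 + 106
113 = 1·106 + 7
106 = 15·7 + 1
7 = 7·1 + 0  (stop)
So 359016/16273 = [22; 16, 8, 1, 15, 7].

[22; 16, 8, 1, 15, 7]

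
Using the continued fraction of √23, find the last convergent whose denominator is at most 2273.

√23 = [4; 1, 3, 1, 8, …] (period length 4).
Convergents:
  p_0/q_0 = 4/1
  p_1/q_1 = 5/1
  p_2/q_2 = 19/4
  p_3/q_3 = 24/5
  p_4/q_4 = 211/44
  p_5/q_5 = 235/49
  p_6/q_6 = 916/191
  p_7/q_7 = 1151/240
  p_8/q_8 = 10124/2111
  p_9/q_9 = 11275/2351
q_8 = 2111 ≤ 2273 < 2351 = q_9, so the answer is 10124/2111.

10124/2111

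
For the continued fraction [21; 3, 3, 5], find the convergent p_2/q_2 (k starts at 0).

Using pₖ = aₖpₖ₋₁ + pₖ₋₂, qₖ = aₖqₖ₋₁ + qₖ₋₂ (with p₋₁=1, p₋₂=0, q₋₁=0, q₋₂=1):
  k=0: a=21, p=21, q=1
  k=1: a=3, p=64, q=3
  k=2: a=3, p=213, q=10

213/10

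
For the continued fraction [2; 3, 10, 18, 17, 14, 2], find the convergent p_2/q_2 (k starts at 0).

Using pₖ = aₖpₖ₋₁ + pₖ₋₂, qₖ = aₖqₖ₋₁ + qₖ₋₂ (with p₋₁=1, p₋₂=0, q₋₁=0, q₋₂=1):
  k=0: a=2, p=2, q=1
  k=1: a=3, p=7, q=3
  k=2: a=10, p=72, q=31

72/31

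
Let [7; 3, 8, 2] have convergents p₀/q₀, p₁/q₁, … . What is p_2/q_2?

183/25

Using pₖ = aₖpₖ₋₁ + pₖ₋₂, qₖ = aₖqₖ₋₁ + qₖ₋₂ (with p₋₁=1, p₋₂=0, q₋₁=0, q₋₂=1):
  k=0: a=7, p=7, q=1
  k=1: a=3, p=22, q=3
  k=2: a=8, p=183, q=25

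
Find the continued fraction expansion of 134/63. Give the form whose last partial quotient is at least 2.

134 = 2*63 + 8
63 = 7*8 + 7
8 = 1*7 + 1
7 = 7*1 + 0  (stop)
So 134/63 = [2; 7, 1, 7].

[2; 7, 1, 7]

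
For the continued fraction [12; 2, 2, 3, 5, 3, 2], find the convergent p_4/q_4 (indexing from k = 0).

Using pₖ = aₖpₖ₋₁ + pₖ₋₂, qₖ = aₖqₖ₋₁ + qₖ₋₂ (with p₋₁=1, p₋₂=0, q₋₁=0, q₋₂=1):
  k=0: a=12, p=12, q=1
  k=1: a=2, p=25, q=2
  k=2: a=2, p=62, q=5
  k=3: a=3, p=211, q=17
  k=4: a=5, p=1117, q=90

1117/90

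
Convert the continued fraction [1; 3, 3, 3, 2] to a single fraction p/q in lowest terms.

Using pₖ = aₖpₖ₋₁ + pₖ₋₂ and qₖ = aₖqₖ₋₁ + qₖ₋₂:
  k=0: a=1, p=1, q=1
  k=1: a=3, p=4, q=3
  k=2: a=3, p=13, q=10
  k=3: a=3, p=43, q=33
  k=4: a=2, p=99, q=76

99/76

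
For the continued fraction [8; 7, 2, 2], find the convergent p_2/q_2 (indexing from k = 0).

122/15

Using pₖ = aₖpₖ₋₁ + pₖ₋₂, qₖ = aₖqₖ₋₁ + qₖ₋₂ (with p₋₁=1, p₋₂=0, q₋₁=0, q₋₂=1):
  k=0: a=8, p=8, q=1
  k=1: a=7, p=57, q=7
  k=2: a=2, p=122, q=15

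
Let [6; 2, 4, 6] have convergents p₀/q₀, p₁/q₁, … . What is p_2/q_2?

58/9

Using pₖ = aₖpₖ₋₁ + pₖ₋₂, qₖ = aₖqₖ₋₁ + qₖ₋₂ (with p₋₁=1, p₋₂=0, q₋₁=0, q₋₂=1):
  k=0: a=6, p=6, q=1
  k=1: a=2, p=13, q=2
  k=2: a=4, p=58, q=9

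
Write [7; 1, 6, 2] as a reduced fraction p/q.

118/15

Using pₖ = aₖpₖ₋₁ + pₖ₋₂ and qₖ = aₖqₖ₋₁ + qₖ₋₂:
  k=0: a=7, p=7, q=1
  k=1: a=1, p=8, q=1
  k=2: a=6, p=55, q=7
  k=3: a=2, p=118, q=15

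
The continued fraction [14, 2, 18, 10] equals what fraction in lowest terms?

5389/372

Using pₖ = aₖpₖ₋₁ + pₖ₋₂ and qₖ = aₖqₖ₋₁ + qₖ₋₂:
  k=0: a=14, p=14, q=1
  k=1: a=2, p=29, q=2
  k=2: a=18, p=536, q=37
  k=3: a=10, p=5389, q=372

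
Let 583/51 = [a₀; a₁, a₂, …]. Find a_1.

2

583 = 11·51 + 22   →  a_0 = 11
51 = 2·22 + 7   →  a_1 = 2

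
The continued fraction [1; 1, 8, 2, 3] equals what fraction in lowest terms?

125/66

Fold from the inside: start with 3/1.
  2 + 1/3 = 7/3
  8 + 3/7 = 59/7
  1 + 7/59 = 66/59
  1 + 59/66 = 125/66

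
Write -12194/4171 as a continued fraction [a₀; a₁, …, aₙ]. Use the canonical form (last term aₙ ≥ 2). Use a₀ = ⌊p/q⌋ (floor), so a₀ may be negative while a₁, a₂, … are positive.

[-3; 13, 13, 3, 2, 3]

-12194 = -3×4171 + 319
4171 = 13×319 + 24
319 = 13×24 + 7
24 = 3×7 + 3
7 = 2×3 + 1
3 = 3×1 + 0  (stop)
So -12194/4171 = [-3; 13, 13, 3, 2, 3].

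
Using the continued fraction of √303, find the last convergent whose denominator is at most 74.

√303 = [17; 2, 2, 5, 2, 2, 34, …] (period length 6).
Convergents:
  p_0/q_0 = 17/1
  p_1/q_1 = 35/2
  p_2/q_2 = 87/5
  p_3/q_3 = 470/27
  p_4/q_4 = 1027/59
  p_5/q_5 = 2524/145
q_4 = 59 ≤ 74 < 145 = q_5, so the answer is 1027/59.

1027/59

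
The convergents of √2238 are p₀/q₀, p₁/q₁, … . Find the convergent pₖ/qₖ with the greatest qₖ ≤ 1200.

19538/413

√2238 = [47; 3, 3, 1, 30, 1, 3, 3, 94, …] (period length 8).
Convergents:
  p_0/q_0 = 47/1
  p_1/q_1 = 142/3
  p_2/q_2 = 473/10
  p_3/q_3 = 615/13
  p_4/q_4 = 18923/400
  p_5/q_5 = 19538/413
  p_6/q_6 = 77537/1639
q_5 = 413 ≤ 1200 < 1639 = q_6, so the answer is 19538/413.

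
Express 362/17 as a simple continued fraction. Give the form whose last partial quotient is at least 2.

[21; 3, 2, 2]

362 = 21×17 + 5
17 = 3×5 + 2
5 = 2×2 + 1
2 = 2×1 + 0  (stop)
So 362/17 = [21; 3, 2, 2].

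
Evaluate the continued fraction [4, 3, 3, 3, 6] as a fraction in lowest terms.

895/208

Fold from the inside: start with 6/1.
  3 + 1/6 = 19/6
  3 + 6/19 = 63/19
  3 + 19/63 = 208/63
  4 + 63/208 = 895/208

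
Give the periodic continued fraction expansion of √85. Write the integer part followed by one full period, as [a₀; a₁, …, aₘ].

[9; 4, 1, 1, 4, 18]

a₀ = ⌊√85⌋ = 9.
With m₀=0, d₀=1 and mₖ₊₁ = dₖaₖ − mₖ, dₖ₊₁ = (n − mₖ₊₁²)/dₖ, aₖ₊₁ = ⌊(a₀+mₖ₊₁)/dₖ₊₁⌋:
  k=1: m=9, d=4, a=4
  k=2: m=7, d=9, a=1
  k=3: m=2, d=9, a=1
  k=4: m=7, d=4, a=4
  k=5: m=9, d=1, a=18
d=1 and a=2a₀=18 at k=5, so the next step gives (m, d) = (9, 4) again — its k=1 value — and the period has length 5.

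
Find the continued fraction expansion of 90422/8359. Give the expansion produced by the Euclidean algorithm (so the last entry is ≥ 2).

[10; 1, 4, 2, 9, 6, 13]

90422 = 10×8359 + 6832
8359 = 1×6832 + 1527
6832 = 4×1527 + 724
1527 = 2×724 + 79
724 = 9×79 + 13
79 = 6×13 + 1
13 = 13×1 + 0  (stop)
So 90422/8359 = [10; 1, 4, 2, 9, 6, 13].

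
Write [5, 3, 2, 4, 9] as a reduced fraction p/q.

1513/286

Using pₖ = aₖpₖ₋₁ + pₖ₋₂ and qₖ = aₖqₖ₋₁ + qₖ₋₂:
  k=0: a=5, p=5, q=1
  k=1: a=3, p=16, q=3
  k=2: a=2, p=37, q=7
  k=3: a=4, p=164, q=31
  k=4: a=9, p=1513, q=286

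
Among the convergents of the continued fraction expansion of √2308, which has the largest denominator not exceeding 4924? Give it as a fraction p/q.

110736/2305

√2308 = [48; 24, 96, …] (period length 2).
Convergents:
  p_0/q_0 = 48/1
  p_1/q_1 = 1153/24
  p_2/q_2 = 110736/2305
  p_3/q_3 = 2658817/55344
q_2 = 2305 ≤ 4924 < 55344 = q_3, so the answer is 110736/2305.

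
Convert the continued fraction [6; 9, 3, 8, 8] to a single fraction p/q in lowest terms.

Using pₖ = aₖpₖ₋₁ + pₖ₋₂ and qₖ = aₖqₖ₋₁ + qₖ₋₂:
  k=0: a=6, p=6, q=1
  k=1: a=9, p=55, q=9
  k=2: a=3, p=171, q=28
  k=3: a=8, p=1423, q=233
  k=4: a=8, p=11555, q=1892

11555/1892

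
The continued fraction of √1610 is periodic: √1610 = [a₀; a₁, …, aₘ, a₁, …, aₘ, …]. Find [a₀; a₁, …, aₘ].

a₀ = ⌊√1610⌋ = 40.
With m₀=0, d₀=1 and mₖ₊₁ = dₖaₖ − mₖ, dₖ₊₁ = (n − mₖ₊₁²)/dₖ, aₖ₊₁ = ⌊(a₀+mₖ₊₁)/dₖ₊₁⌋:
  k=1: m=40, d=10, a=8
  k=2: m=40, d=1, a=80
d=1 and a=2a₀=80 at k=2, so the next step gives (m, d) = (40, 10) again — its k=1 value — and the period has length 2.

[40; 8, 80]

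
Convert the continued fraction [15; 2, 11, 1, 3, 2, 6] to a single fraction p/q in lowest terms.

22043/1424

Using pₖ = aₖpₖ₋₁ + pₖ₋₂ and qₖ = aₖqₖ₋₁ + qₖ₋₂:
  k=0: a=15, p=15, q=1
  k=1: a=2, p=31, q=2
  k=2: a=11, p=356, q=23
  k=3: a=1, p=387, q=25
  k=4: a=3, p=1517, q=98
  k=5: a=2, p=3421, q=221
  k=6: a=6, p=22043, q=1424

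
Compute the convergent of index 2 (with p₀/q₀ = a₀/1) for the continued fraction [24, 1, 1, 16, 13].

49/2

Using pₖ = aₖpₖ₋₁ + pₖ₋₂, qₖ = aₖqₖ₋₁ + qₖ₋₂ (with p₋₁=1, p₋₂=0, q₋₁=0, q₋₂=1):
  k=0: a=24, p=24, q=1
  k=1: a=1, p=25, q=1
  k=2: a=1, p=49, q=2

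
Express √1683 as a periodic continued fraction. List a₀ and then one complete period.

a₀ = ⌊√1683⌋ = 41.

[41; 41, 82]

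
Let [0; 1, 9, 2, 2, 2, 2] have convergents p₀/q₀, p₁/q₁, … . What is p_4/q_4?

47/52

Using pₖ = aₖpₖ₋₁ + pₖ₋₂, qₖ = aₖqₖ₋₁ + qₖ₋₂ (with p₋₁=1, p₋₂=0, q₋₁=0, q₋₂=1):
  k=0: a=0, p=0, q=1
  k=1: a=1, p=1, q=1
  k=2: a=9, p=9, q=10
  k=3: a=2, p=19, q=21
  k=4: a=2, p=47, q=52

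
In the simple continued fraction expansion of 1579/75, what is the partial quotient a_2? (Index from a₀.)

1579 = 21·75 + 4   →  a_0 = 21
75 = 18·4 + 3   →  a_1 = 18
4 = 1·3 + 1   →  a_2 = 1

1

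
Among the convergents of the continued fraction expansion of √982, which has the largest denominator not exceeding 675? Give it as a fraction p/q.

8837/282

√982 = [31; 2, 1, 30, 1, 2, 62, …] (period length 6).
Convergents:
  p_0/q_0 = 31/1
  p_1/q_1 = 63/2
  p_2/q_2 = 94/3
  p_3/q_3 = 2883/92
  p_4/q_4 = 2977/95
  p_5/q_5 = 8837/282
  p_6/q_6 = 550871/17579
q_5 = 282 ≤ 675 < 17579 = q_6, so the answer is 8837/282.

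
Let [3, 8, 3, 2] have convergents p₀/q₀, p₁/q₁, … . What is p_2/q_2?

78/25

Using pₖ = aₖpₖ₋₁ + pₖ₋₂, qₖ = aₖqₖ₋₁ + qₖ₋₂ (with p₋₁=1, p₋₂=0, q₋₁=0, q₋₂=1):
  k=0: a=3, p=3, q=1
  k=1: a=8, p=25, q=8
  k=2: a=3, p=78, q=25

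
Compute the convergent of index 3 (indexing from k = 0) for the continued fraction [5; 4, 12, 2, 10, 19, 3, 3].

535/102

Using pₖ = aₖpₖ₋₁ + pₖ₋₂, qₖ = aₖqₖ₋₁ + qₖ₋₂ (with p₋₁=1, p₋₂=0, q₋₁=0, q₋₂=1):
  k=0: a=5, p=5, q=1
  k=1: a=4, p=21, q=4
  k=2: a=12, p=257, q=49
  k=3: a=2, p=535, q=102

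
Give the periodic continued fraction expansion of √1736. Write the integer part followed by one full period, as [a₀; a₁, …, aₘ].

a₀ = ⌊√1736⌋ = 41.

[41; 1, 1, 1, 82]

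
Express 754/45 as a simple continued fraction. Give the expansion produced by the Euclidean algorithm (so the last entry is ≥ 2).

754 = 16·45 + 34
45 = 1·34 + 11
34 = 3·11 + 1
11 = 11·1 + 0  (stop)
So 754/45 = [16; 1, 3, 11].

[16; 1, 3, 11]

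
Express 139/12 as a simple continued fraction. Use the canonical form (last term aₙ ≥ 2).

[11; 1, 1, 2, 2]

139 = 11·12 + 7
12 = 1·7 + 5
7 = 1·5 + 2
5 = 2·2 + 1
2 = 2·1 + 0  (stop)
So 139/12 = [11; 1, 1, 2, 2].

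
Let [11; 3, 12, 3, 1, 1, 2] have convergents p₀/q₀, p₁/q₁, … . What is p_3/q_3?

Using pₖ = aₖpₖ₋₁ + pₖ₋₂, qₖ = aₖqₖ₋₁ + qₖ₋₂ (with p₋₁=1, p₋₂=0, q₋₁=0, q₋₂=1):
  k=0: a=11, p=11, q=1
  k=1: a=3, p=34, q=3
  k=2: a=12, p=419, q=37
  k=3: a=3, p=1291, q=114

1291/114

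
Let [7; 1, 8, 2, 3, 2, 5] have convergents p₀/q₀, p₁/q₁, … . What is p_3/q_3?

Using pₖ = aₖpₖ₋₁ + pₖ₋₂, qₖ = aₖqₖ₋₁ + qₖ₋₂ (with p₋₁=1, p₋₂=0, q₋₁=0, q₋₂=1):
  k=0: a=7, p=7, q=1
  k=1: a=1, p=8, q=1
  k=2: a=8, p=71, q=9
  k=3: a=2, p=150, q=19

150/19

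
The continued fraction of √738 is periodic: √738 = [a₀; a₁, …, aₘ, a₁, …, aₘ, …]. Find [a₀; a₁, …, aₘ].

[27; 6, 54]

a₀ = ⌊√738⌋ = 27.
With m₀=0, d₀=1 and mₖ₊₁ = dₖaₖ − mₖ, dₖ₊₁ = (n − mₖ₊₁²)/dₖ, aₖ₊₁ = ⌊(a₀+mₖ₊₁)/dₖ₊₁⌋:
  k=1: m=27, d=9, a=6
  k=2: m=27, d=1, a=54
d=1 and a=2a₀=54 at k=2, so the next step gives (m, d) = (27, 9) again — its k=1 value — and the period has length 2.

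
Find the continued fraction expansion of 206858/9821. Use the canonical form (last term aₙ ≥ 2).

206858 = 21×9821 + 617
9821 = 15×617 + 566
617 = 1×566 + 51
566 = 11×51 + 5
51 = 10×5 + 1
5 = 5×1 + 0  (stop)
So 206858/9821 = [21; 15, 1, 11, 10, 5].

[21; 15, 1, 11, 10, 5]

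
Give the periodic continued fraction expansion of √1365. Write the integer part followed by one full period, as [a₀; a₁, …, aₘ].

a₀ = ⌊√1365⌋ = 36.
With m₀=0, d₀=1 and mₖ₊₁ = dₖaₖ − mₖ, dₖ₊₁ = (n − mₖ₊₁²)/dₖ, aₖ₊₁ = ⌊(a₀+mₖ₊₁)/dₖ₊₁⌋:
  k=1: m=36, d=69, a=1
  k=2: m=33, d=4, a=17
  k=3: m=35, d=35, a=2
  k=4: m=35, d=4, a=17
  k=5: m=33, d=69, a=1
  k=6: m=36, d=1, a=72
d=1 and a=2a₀=72 at k=6, so the next step gives (m, d) = (36, 69) again — its k=1 value — and the period has length 6.

[36; 1, 17, 2, 17, 1, 72]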